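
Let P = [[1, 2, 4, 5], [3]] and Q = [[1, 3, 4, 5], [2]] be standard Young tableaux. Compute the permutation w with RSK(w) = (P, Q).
Reverse the RSK construction: for i from n down to 1, find the cell of Q containing i, remove the entry at that cell from P, and reverse-bump it up through P; the value ejected from row 1 is w(i).

Step i=5: Q has 5 at row 1, column 4; remove that cell from P, ejecting 5. So w(5) = 5. P is now [[1, 2, 4], [3]].
Step i=4: Q has 4 at row 1, column 3; remove that cell from P, ejecting 4. So w(4) = 4. P is now [[1, 2], [3]].
Step i=3: Q has 3 at row 1, column 2; remove that cell from P, ejecting 2. So w(3) = 2. P is now [[1], [3]].
Step i=2: Q has 2 at row 2, column 1; remove 3 from row 2 of P and reverse-bump: 3 enters row 1 and ejects 1. So w(2) = 1. P is now [[3]].
Step i=1: Q has 1 at row 1, column 1; remove that cell from P, ejecting 3. So w(1) = 3. P is now [].

So w = 3 1 2 4 5.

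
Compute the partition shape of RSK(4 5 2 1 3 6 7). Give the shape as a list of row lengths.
[4, 2, 1]

Row-insert each entry into an empty tableau.

After inserting 4: P = [[4]].
After inserting 5: P = [[4, 5]].
After inserting 2: P = [[2, 5], [4]].
After inserting 1: P = [[1, 5], [2], [4]].
After inserting 3: P = [[1, 3], [2, 5], [4]].
After inserting 6: P = [[1, 3, 6], [2, 5], [4]].
After inserting 7: P = [[1, 3, 6, 7], [2, 5], [4]].

The final insertion tableau P = [[1, 3, 6, 7], [2, 5], [4]] has shape [4, 2, 1].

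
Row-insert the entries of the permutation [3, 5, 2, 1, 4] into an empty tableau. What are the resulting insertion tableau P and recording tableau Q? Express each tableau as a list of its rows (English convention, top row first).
P = [[1, 4], [2, 5], [3]], Q = [[1, 2], [3, 5], [4]]

Insert each entry of the permutation into P by Schensted row insertion, recording in Q the position of each new cell.

Insert 3: appended to row 1. P = [[3]].
Insert 5: appended to row 1. P = [[3, 5]].
Insert 2: 2 bumps 3 from row 1; 3 starts row 2. P = [[2, 5], [3]].
Insert 1: 1 bumps 2 from row 1; 2 bumps 3 from row 2; 3 starts row 3. P = [[1, 5], [2], [3]].
Insert 4: 4 bumps 5 from row 1; 5 appends to row 2. P = [[1, 4], [2, 5], [3]].

So P = [[1, 4], [2, 5], [3]], Q = [[1, 2], [3, 5], [4]].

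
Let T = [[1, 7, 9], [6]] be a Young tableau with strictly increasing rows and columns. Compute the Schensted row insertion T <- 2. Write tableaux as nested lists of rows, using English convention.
In row 1, 2 replaces 7 (the leftmost entry greater than 2); 7 is bumped to row 2. 7 is appended to row 2. The new tableau is [[1, 2, 9], [6, 7]].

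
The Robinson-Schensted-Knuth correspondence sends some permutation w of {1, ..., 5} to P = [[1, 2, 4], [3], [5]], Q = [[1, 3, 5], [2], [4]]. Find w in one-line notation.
5 1 3 2 4

Reverse RSK: for i = n, n-1, ..., 1, locate i in Q, remove the corresponding corner cell from P, and reverse-bump its entry up through P; the value ejected from row 1 is w(i).

So w = 5 1 3 2 4.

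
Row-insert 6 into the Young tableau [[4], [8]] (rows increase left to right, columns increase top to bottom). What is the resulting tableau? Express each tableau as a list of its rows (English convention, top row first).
[[4, 6], [8]]

6 is larger than every entry of row 1, so it is appended to row 1. The new tableau is [[4, 6], [8]].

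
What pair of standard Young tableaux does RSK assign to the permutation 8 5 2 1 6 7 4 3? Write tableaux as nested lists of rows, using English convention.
Insert each entry of the permutation into P by Schensted row insertion, recording in Q the position of each new cell.

Insert 8: appended to row 1. P = [[8]].
Insert 5: 5 bumps 8 from row 1; 8 starts row 2. P = [[5], [8]].
Insert 2: 2 bumps 5 from row 1; 5 bumps 8 from row 2; 8 starts row 3. P = [[2], [5], [8]].
Insert 1: 1 bumps 2 from row 1; 2 bumps 5 from row 2; 5 bumps 8 from row 3; 8 starts row 4. P = [[1], [2], [5], [8]].
Insert 6: appended to row 1. P = [[1, 6], [2], [5], [8]].
Insert 7: appended to row 1. P = [[1, 6, 7], [2], [5], [8]].
Insert 4: 4 bumps 6 from row 1; 6 appends to row 2. P = [[1, 4, 7], [2, 6], [5], [8]].
Insert 3: 3 bumps 4 from row 1; 4 bumps 6 from row 2; 6 appends to row 3. P = [[1, 3, 7], [2, 4], [5, 6], [8]].

So P = [[1, 3, 7], [2, 4], [5, 6], [8]], Q = [[1, 5, 6], [2, 7], [3, 8], [4]].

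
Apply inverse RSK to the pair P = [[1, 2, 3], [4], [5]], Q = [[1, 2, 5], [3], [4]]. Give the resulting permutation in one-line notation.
Reverse the RSK construction: for i from n down to 1, find the cell of Q containing i, remove the entry at that cell from P, and reverse-bump it up through P; the value ejected from row 1 is w(i).

Step i=5: Q has 5 at row 1, column 3; remove that cell from P, ejecting 3. So w(5) = 3. P is now [[1, 2], [4], [5]].
Step i=4: Q has 4 at row 3, column 1; remove 5 from row 3 of P and reverse-bump: 5 enters row 2 and ejects 4; 4 enters row 1 and ejects 2. So w(4) = 2. P is now [[1, 4], [5]].
Step i=3: Q has 3 at row 2, column 1; remove 5 from row 2 of P and reverse-bump: 5 enters row 1 and ejects 4. So w(3) = 4. P is now [[1, 5]].
Step i=2: Q has 2 at row 1, column 2; remove that cell from P, ejecting 5. So w(2) = 5. P is now [[1]].
Step i=1: Q has 1 at row 1, column 1; remove that cell from P, ejecting 1. So w(1) = 1. P is now [].

So w = 1 5 4 2 3.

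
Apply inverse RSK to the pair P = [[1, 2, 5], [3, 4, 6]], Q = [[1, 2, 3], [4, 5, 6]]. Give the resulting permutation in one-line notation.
Reverse the RSK construction: for i from n down to 1, find the cell of Q containing i, remove the entry at that cell from P, and reverse-bump it up through P; the value ejected from row 1 is w(i).

Step i=6: Q has 6 at row 2, column 3; remove 6 from row 2 of P and reverse-bump: 6 enters row 1 and ejects 5. So w(6) = 5. P is now [[1, 2, 6], [3, 4]].
Step i=5: Q has 5 at row 2, column 2; remove 4 from row 2 of P and reverse-bump: 4 enters row 1 and ejects 2. So w(5) = 2. P is now [[1, 4, 6], [3]].
Step i=4: Q has 4 at row 2, column 1; remove 3 from row 2 of P and reverse-bump: 3 enters row 1 and ejects 1. So w(4) = 1. P is now [[3, 4, 6]].
Step i=3: Q has 3 at row 1, column 3; remove that cell from P, ejecting 6. So w(3) = 6. P is now [[3, 4]].
Step i=2: Q has 2 at row 1, column 2; remove that cell from P, ejecting 4. So w(2) = 4. P is now [[3]].
Step i=1: Q has 1 at row 1, column 1; remove that cell from P, ejecting 3. So w(1) = 3. P is now [].

So w = 3 4 6 1 2 5.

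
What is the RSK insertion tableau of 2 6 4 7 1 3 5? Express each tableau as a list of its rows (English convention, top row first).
P = [[1, 3, 5], [2, 4, 7], [6]]

Insert 2: appended to row 1. P = [[2]].
Insert 6: appended to row 1. P = [[2, 6]].
Insert 4: 4 bumps 6 from row 1; 6 starts row 2. P = [[2, 4], [6]].
Insert 7: appended to row 1. P = [[2, 4, 7], [6]].
Insert 1: 1 bumps 2 from row 1; 2 bumps 6 from row 2; 6 starts row 3. P = [[1, 4, 7], [2], [6]].
Insert 3: 3 bumps 4 from row 1; 4 appends to row 2. P = [[1, 3, 7], [2, 4], [6]].
Insert 5: 5 bumps 7 from row 1; 7 appends to row 2. P = [[1, 3, 5], [2, 4, 7], [6]].

So P = [[1, 3, 5], [2, 4, 7], [6]].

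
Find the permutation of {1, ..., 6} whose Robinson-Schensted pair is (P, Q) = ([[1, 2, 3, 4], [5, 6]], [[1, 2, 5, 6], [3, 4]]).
5 6 1 2 3 4

Reverse RSK: for i = n, n-1, ..., 1, locate i in Q, remove the corresponding corner cell from P, and reverse-bump its entry up through P; the value ejected from row 1 is w(i).

So w = 5 6 1 2 3 4.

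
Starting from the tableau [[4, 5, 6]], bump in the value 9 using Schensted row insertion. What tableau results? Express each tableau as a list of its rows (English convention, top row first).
9 is larger than every entry of row 1, so it is appended to row 1. The new tableau is [[4, 5, 6, 9]].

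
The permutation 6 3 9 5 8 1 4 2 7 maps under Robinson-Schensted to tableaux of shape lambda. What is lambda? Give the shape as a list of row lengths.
[3, 3, 2, 1]

Row-insert each entry into an empty tableau.

After inserting 6: P = [[6]].
After inserting 3: P = [[3], [6]].
After inserting 9: P = [[3, 9], [6]].
After inserting 5: P = [[3, 5], [6, 9]].
After inserting 8: P = [[3, 5, 8], [6, 9]].
After inserting 1: P = [[1, 5, 8], [3, 9], [6]].
After inserting 4: P = [[1, 4, 8], [3, 5], [6, 9]].
After inserting 2: P = [[1, 2, 8], [3, 4], [5, 9], [6]].
After inserting 7: P = [[1, 2, 7], [3, 4, 8], [5, 9], [6]].

The final insertion tableau P = [[1, 2, 7], [3, 4, 8], [5, 9], [6]] has shape [3, 3, 2, 1].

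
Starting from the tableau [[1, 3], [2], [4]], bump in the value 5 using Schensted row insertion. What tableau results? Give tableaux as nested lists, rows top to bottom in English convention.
5 is larger than every entry of row 1, so it is appended to row 1. The new tableau is [[1, 3, 5], [2], [4]].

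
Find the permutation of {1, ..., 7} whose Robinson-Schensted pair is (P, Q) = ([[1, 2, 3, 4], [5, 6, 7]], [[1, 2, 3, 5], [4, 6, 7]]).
Reverse the RSK construction: for i from n down to 1, find the cell of Q containing i, remove the entry at that cell from P, and reverse-bump it up through P; the value ejected from row 1 is w(i).

Step i=7: Q has 7 at row 2, column 3; remove 7 from row 2 of P and reverse-bump: 7 enters row 1 and ejects 4. So w(7) = 4. P is now [[1, 2, 3, 7], [5, 6]].
Step i=6: Q has 6 at row 2, column 2; remove 6 from row 2 of P and reverse-bump: 6 enters row 1 and ejects 3. So w(6) = 3. P is now [[1, 2, 6, 7], [5]].
Step i=5: Q has 5 at row 1, column 4; remove that cell from P, ejecting 7. So w(5) = 7. P is now [[1, 2, 6], [5]].
Step i=4: Q has 4 at row 2, column 1; remove 5 from row 2 of P and reverse-bump: 5 enters row 1 and ejects 2. So w(4) = 2. P is now [[1, 5, 6]].
Step i=3: Q has 3 at row 1, column 3; remove that cell from P, ejecting 6. So w(3) = 6. P is now [[1, 5]].
Step i=2: Q has 2 at row 1, column 2; remove that cell from P, ejecting 5. So w(2) = 5. P is now [[1]].
Step i=1: Q has 1 at row 1, column 1; remove that cell from P, ejecting 1. So w(1) = 1. P is now [].

So w = 1 5 6 2 7 3 4.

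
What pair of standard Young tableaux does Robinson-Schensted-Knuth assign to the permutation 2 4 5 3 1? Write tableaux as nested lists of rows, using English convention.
P = [[1, 3, 5], [2], [4]], Q = [[1, 2, 3], [4], [5]]

Insert each entry of the permutation into P by Schensted row insertion, recording in Q the position of each new cell.

After inserting 2: P = [[2]].
After inserting 4: P = [[2, 4]].
After inserting 5: P = [[2, 4, 5]].
After inserting 3: P = [[2, 3, 5], [4]].
After inserting 1: P = [[1, 3, 5], [2], [4]].

So P = [[1, 3, 5], [2], [4]], Q = [[1, 2, 3], [4], [5]].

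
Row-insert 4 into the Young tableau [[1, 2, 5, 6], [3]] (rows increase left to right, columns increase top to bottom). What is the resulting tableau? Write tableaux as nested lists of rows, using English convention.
[[1, 2, 4, 6], [3, 5]]

In row 1, 4 replaces 5 (the leftmost entry greater than 4); 5 is bumped to row 2. 5 is appended to row 2. The new tableau is [[1, 2, 4, 6], [3, 5]].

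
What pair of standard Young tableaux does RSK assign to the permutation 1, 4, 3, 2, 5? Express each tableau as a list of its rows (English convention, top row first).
Insert each entry of the permutation into P by Schensted row insertion, recording in Q the position of each new cell.

Insert 1: appended to row 1. P = [[1]], Q = [[1]].
Insert 4: appended to row 1. P = [[1, 4]], Q = [[1, 2]].
Insert 3: 3 bumps 4 from row 1; 4 starts row 2. P = [[1, 3], [4]], Q = [[1, 2], [3]].
Insert 2: 2 bumps 3 from row 1; 3 bumps 4 from row 2; 4 starts row 3. P = [[1, 2], [3], [4]], Q = [[1, 2], [3], [4]].
Insert 5: appended to row 1. P = [[1, 2, 5], [3], [4]], Q = [[1, 2, 5], [3], [4]].

So P = [[1, 2, 5], [3], [4]], Q = [[1, 2, 5], [3], [4]].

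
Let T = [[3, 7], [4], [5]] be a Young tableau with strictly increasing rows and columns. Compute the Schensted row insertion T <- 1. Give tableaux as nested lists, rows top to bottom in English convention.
In row 1, 1 replaces 3 (the leftmost entry greater than 1); 3 is bumped to row 2. In row 2, 3 replaces 4 (the leftmost entry greater than 3); 4 is bumped to row 3. In row 3, 4 replaces 5 (the leftmost entry greater than 4); 5 is bumped to row 4. 5 starts a new row 4. The new tableau is [[1, 7], [3], [4], [5]].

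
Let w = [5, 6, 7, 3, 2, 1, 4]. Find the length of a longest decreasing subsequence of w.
4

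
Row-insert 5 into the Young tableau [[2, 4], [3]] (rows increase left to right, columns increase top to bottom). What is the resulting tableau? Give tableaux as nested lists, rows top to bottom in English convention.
[[2, 4, 5], [3]]

5 is larger than every entry of row 1, so it is appended to row 1. The new tableau is [[2, 4, 5], [3]].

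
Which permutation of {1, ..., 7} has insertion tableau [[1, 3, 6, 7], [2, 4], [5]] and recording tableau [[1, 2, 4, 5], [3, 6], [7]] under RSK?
2 5 1 6 7 4 3

Reverse the RSK construction: for i from n down to 1, find the cell of Q containing i, remove the entry at that cell from P, and reverse-bump it up through P; the value ejected from row 1 is w(i).

Step i=7: Q has 7 at row 3, column 1; remove 5 from row 3 of P and reverse-bump: 5 enters row 2 and ejects 4; 4 enters row 1 and ejects 3. So w(7) = 3. P is now [[1, 4, 6, 7], [2, 5]].
Step i=6: Q has 6 at row 2, column 2; remove 5 from row 2 of P and reverse-bump: 5 enters row 1 and ejects 4. So w(6) = 4. P is now [[1, 5, 6, 7], [2]].
Step i=5: Q has 5 at row 1, column 4; remove that cell from P, ejecting 7. So w(5) = 7. P is now [[1, 5, 6], [2]].
Step i=4: Q has 4 at row 1, column 3; remove that cell from P, ejecting 6. So w(4) = 6. P is now [[1, 5], [2]].
Step i=3: Q has 3 at row 2, column 1; remove 2 from row 2 of P and reverse-bump: 2 enters row 1 and ejects 1. So w(3) = 1. P is now [[2, 5]].
Step i=2: Q has 2 at row 1, column 2; remove that cell from P, ejecting 5. So w(2) = 5. P is now [[2]].
Step i=1: Q has 1 at row 1, column 1; remove that cell from P, ejecting 2. So w(1) = 2. P is now [].

So w = 2 5 1 6 7 4 3.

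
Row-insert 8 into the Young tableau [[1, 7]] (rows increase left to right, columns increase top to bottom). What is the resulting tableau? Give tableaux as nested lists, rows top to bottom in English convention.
[[1, 7, 8]]

8 is larger than every entry of row 1, so it is appended to row 1. The new tableau is [[1, 7, 8]].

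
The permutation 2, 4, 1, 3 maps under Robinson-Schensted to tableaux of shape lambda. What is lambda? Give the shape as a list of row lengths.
[2, 2]

Row-insert each entry into an empty tableau.

After inserting 2: P = [[2]].
After inserting 4: P = [[2, 4]].
After inserting 1: P = [[1, 4], [2]].
After inserting 3: P = [[1, 3], [2, 4]].

The final insertion tableau P = [[1, 3], [2, 4]] has shape [2, 2].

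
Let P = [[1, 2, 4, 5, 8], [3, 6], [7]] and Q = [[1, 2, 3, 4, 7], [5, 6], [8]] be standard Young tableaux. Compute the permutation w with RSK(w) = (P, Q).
Reverse the RSK construction: for i from n down to 1, find the cell of Q containing i, remove the entry at that cell from P, and reverse-bump it up through P; the value ejected from row 1 is w(i).

Step i=8: Q has 8 at row 3, column 1; remove 7 from row 3 of P and reverse-bump: 7 enters row 2 and ejects 6; 6 enters row 1 and ejects 5. So w(8) = 5. P is now [[1, 2, 4, 6, 8], [3, 7]].
Step i=7: Q has 7 at row 1, column 5; remove that cell from P, ejecting 8. So w(7) = 8. P is now [[1, 2, 4, 6], [3, 7]].
Step i=6: Q has 6 at row 2, column 2; remove 7 from row 2 of P and reverse-bump: 7 enters row 1 and ejects 6. So w(6) = 6. P is now [[1, 2, 4, 7], [3]].
Step i=5: Q has 5 at row 2, column 1; remove 3 from row 2 of P and reverse-bump: 3 enters row 1 and ejects 2. So w(5) = 2. P is now [[1, 3, 4, 7]].
Step i=4: Q has 4 at row 1, column 4; remove that cell from P, ejecting 7. So w(4) = 7. P is now [[1, 3, 4]].
Step i=3: Q has 3 at row 1, column 3; remove that cell from P, ejecting 4. So w(3) = 4. P is now [[1, 3]].
Step i=2: Q has 2 at row 1, column 2; remove that cell from P, ejecting 3. So w(2) = 3. P is now [[1]].
Step i=1: Q has 1 at row 1, column 1; remove that cell from P, ejecting 1. So w(1) = 1. P is now [].

So w = 1 3 4 7 2 6 8 5.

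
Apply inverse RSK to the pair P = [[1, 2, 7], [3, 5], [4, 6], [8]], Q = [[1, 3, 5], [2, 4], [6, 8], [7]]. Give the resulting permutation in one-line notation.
4 3 8 6 7 5 1 2

Reverse the RSK construction: for i from n down to 1, find the cell of Q containing i, remove the entry at that cell from P, and reverse-bump it up through P; the value ejected from row 1 is w(i).

Step i=8: Q has 8 at row 3, column 2; remove 6 from row 3 of P and reverse-bump: 6 enters row 2 and ejects 5; 5 enters row 1 and ejects 2. So w(8) = 2. P is now [[1, 5, 7], [3, 6], [4], [8]].
Step i=7: Q has 7 at row 4, column 1; remove 8 from row 4 of P and reverse-bump: 8 enters row 3 and ejects 4; 4 enters row 2 and ejects 3; 3 enters row 1 and ejects 1. So w(7) = 1. P is now [[3, 5, 7], [4, 6], [8]].
Step i=6: Q has 6 at row 3, column 1; remove 8 from row 3 of P and reverse-bump: 8 enters row 2 and ejects 6; 6 enters row 1 and ejects 5. So w(6) = 5. P is now [[3, 6, 7], [4, 8]].
Step i=5: Q has 5 at row 1, column 3; remove that cell from P, ejecting 7. So w(5) = 7. P is now [[3, 6], [4, 8]].
Step i=4: Q has 4 at row 2, column 2; remove 8 from row 2 of P and reverse-bump: 8 enters row 1 and ejects 6. So w(4) = 6. P is now [[3, 8], [4]].
Step i=3: Q has 3 at row 1, column 2; remove that cell from P, ejecting 8. So w(3) = 8. P is now [[3], [4]].
Step i=2: Q has 2 at row 2, column 1; remove 4 from row 2 of P and reverse-bump: 4 enters row 1 and ejects 3. So w(2) = 3. P is now [[4]].
Step i=1: Q has 1 at row 1, column 1; remove that cell from P, ejecting 4. So w(1) = 4. P is now [].

So w = 4 3 8 6 7 5 1 2.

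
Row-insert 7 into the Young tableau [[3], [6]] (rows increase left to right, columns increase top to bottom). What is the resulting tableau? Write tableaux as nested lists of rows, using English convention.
[[3, 7], [6]]

7 is larger than every entry of row 1, so it is appended to row 1. The new tableau is [[3, 7], [6]].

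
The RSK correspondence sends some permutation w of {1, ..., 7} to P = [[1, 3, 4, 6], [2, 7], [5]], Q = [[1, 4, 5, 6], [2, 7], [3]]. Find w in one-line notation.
Reverse the RSK construction: for i from n down to 1, find the cell of Q containing i, remove the entry at that cell from P, and reverse-bump it up through P; the value ejected from row 1 is w(i).

Step i=7: Q has 7 at row 2, column 2; remove 7 from row 2 of P and reverse-bump: 7 enters row 1 and ejects 6. So w(7) = 6. P is now [[1, 3, 4, 7], [2], [5]].
Step i=6: Q has 6 at row 1, column 4; remove that cell from P, ejecting 7. So w(6) = 7. P is now [[1, 3, 4], [2], [5]].
Step i=5: Q has 5 at row 1, column 3; remove that cell from P, ejecting 4. So w(5) = 4. P is now [[1, 3], [2], [5]].
Step i=4: Q has 4 at row 1, column 2; remove that cell from P, ejecting 3. So w(4) = 3. P is now [[1], [2], [5]].
Step i=3: Q has 3 at row 3, column 1; remove 5 from row 3 of P and reverse-bump: 5 enters row 2 and ejects 2; 2 enters row 1 and ejects 1. So w(3) = 1. P is now [[2], [5]].
Step i=2: Q has 2 at row 2, column 1; remove 5 from row 2 of P and reverse-bump: 5 enters row 1 and ejects 2. So w(2) = 2. P is now [[5]].
Step i=1: Q has 1 at row 1, column 1; remove that cell from P, ejecting 5. So w(1) = 5. P is now [].

So w = 5 2 1 3 4 7 6.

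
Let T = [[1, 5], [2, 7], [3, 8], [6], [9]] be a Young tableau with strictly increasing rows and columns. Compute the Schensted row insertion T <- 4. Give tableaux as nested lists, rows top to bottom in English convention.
[[1, 4], [2, 5], [3, 7], [6, 8], [9]]

In row 1, 4 replaces 5 (the leftmost entry greater than 4); 5 is bumped to row 2. In row 2, 5 replaces 7 (the leftmost entry greater than 5); 7 is bumped to row 3. In row 3, 7 replaces 8 (the leftmost entry greater than 7); 8 is bumped to row 4. 8 is appended to row 4. The new tableau is [[1, 4], [2, 5], [3, 7], [6, 8], [9]].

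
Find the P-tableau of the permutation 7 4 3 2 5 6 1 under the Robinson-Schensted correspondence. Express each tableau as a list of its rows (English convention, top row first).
Insert 7: appended to row 1. P = [[7]].
Insert 4: 4 bumps 7 from row 1; 7 starts row 2. P = [[4], [7]].
Insert 3: 3 bumps 4 from row 1; 4 bumps 7 from row 2; 7 starts row 3. P = [[3], [4], [7]].
Insert 2: 2 bumps 3 from row 1; 3 bumps 4 from row 2; 4 bumps 7 from row 3; 7 starts row 4. P = [[2], [3], [4], [7]].
Insert 5: appended to row 1. P = [[2, 5], [3], [4], [7]].
Insert 6: appended to row 1. P = [[2, 5, 6], [3], [4], [7]].
Insert 1: 1 bumps 2 from row 1; 2 bumps 3 from row 2; 3 bumps 4 from row 3; 4 bumps 7 from row 4; 7 starts row 5. P = [[1, 5, 6], [2], [3], [4], [7]].

So P = [[1, 5, 6], [2], [3], [4], [7]].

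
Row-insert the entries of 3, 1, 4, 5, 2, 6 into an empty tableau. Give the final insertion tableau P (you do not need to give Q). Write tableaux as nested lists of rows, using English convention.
After inserting 3: P = [[3]].
After inserting 1: P = [[1], [3]].
After inserting 4: P = [[1, 4], [3]].
After inserting 5: P = [[1, 4, 5], [3]].
After inserting 2: P = [[1, 2, 5], [3, 4]].
After inserting 6: P = [[1, 2, 5, 6], [3, 4]].

So P = [[1, 2, 5, 6], [3, 4]].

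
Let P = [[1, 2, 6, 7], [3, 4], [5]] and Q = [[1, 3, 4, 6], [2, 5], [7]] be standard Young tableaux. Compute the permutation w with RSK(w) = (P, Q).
3 1 5 6 4 7 2

Reverse the RSK construction: for i from n down to 1, find the cell of Q containing i, remove the entry at that cell from P, and reverse-bump it up through P; the value ejected from row 1 is w(i).

Step i=7: Q has 7 at row 3, column 1; remove 5 from row 3 of P and reverse-bump: 5 enters row 2 and ejects 4; 4 enters row 1 and ejects 2. So w(7) = 2. P is now [[1, 4, 6, 7], [3, 5]].
Step i=6: Q has 6 at row 1, column 4; remove that cell from P, ejecting 7. So w(6) = 7. P is now [[1, 4, 6], [3, 5]].
Step i=5: Q has 5 at row 2, column 2; remove 5 from row 2 of P and reverse-bump: 5 enters row 1 and ejects 4. So w(5) = 4. P is now [[1, 5, 6], [3]].
Step i=4: Q has 4 at row 1, column 3; remove that cell from P, ejecting 6. So w(4) = 6. P is now [[1, 5], [3]].
Step i=3: Q has 3 at row 1, column 2; remove that cell from P, ejecting 5. So w(3) = 5. P is now [[1], [3]].
Step i=2: Q has 2 at row 2, column 1; remove 3 from row 2 of P and reverse-bump: 3 enters row 1 and ejects 1. So w(2) = 1. P is now [[3]].
Step i=1: Q has 1 at row 1, column 1; remove that cell from P, ejecting 3. So w(1) = 3. P is now [].

So w = 3 1 5 6 4 7 2.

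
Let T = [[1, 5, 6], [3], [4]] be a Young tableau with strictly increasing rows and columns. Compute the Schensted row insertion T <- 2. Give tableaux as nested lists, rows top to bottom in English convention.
[[1, 2, 6], [3, 5], [4]]

In row 1, 2 replaces 5 (the leftmost entry greater than 2); 5 is bumped to row 2. 5 is appended to row 2. The new tableau is [[1, 2, 6], [3, 5], [4]].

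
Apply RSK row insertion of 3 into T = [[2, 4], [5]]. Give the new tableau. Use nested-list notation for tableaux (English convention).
[[2, 3], [4], [5]]

In row 1, 3 replaces 4 (the leftmost entry greater than 3); 4 is bumped to row 2. In row 2, 4 replaces 5 (the leftmost entry greater than 4); 5 is bumped to row 3. 5 starts a new row 3. The new tableau is [[2, 3], [4], [5]].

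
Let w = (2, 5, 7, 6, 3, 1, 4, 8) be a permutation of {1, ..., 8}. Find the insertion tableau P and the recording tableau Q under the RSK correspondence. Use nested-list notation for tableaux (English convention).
P = [[1, 3, 4, 8], [2, 6], [5], [7]], Q = [[1, 2, 3, 8], [4, 7], [5], [6]]

Insert each entry of the permutation into P by Schensted row insertion, recording in Q the position of each new cell.

Insert 2: appended to row 1. P = [[2]], Q = [[1]].
Insert 5: appended to row 1. P = [[2, 5]], Q = [[1, 2]].
Insert 7: appended to row 1. P = [[2, 5, 7]], Q = [[1, 2, 3]].
Insert 6: 6 bumps 7 from row 1; 7 starts row 2. P = [[2, 5, 6], [7]], Q = [[1, 2, 3], [4]].
Insert 3: 3 bumps 5 from row 1; 5 bumps 7 from row 2; 7 starts row 3. P = [[2, 3, 6], [5], [7]], Q = [[1, 2, 3], [4], [5]].
Insert 1: 1 bumps 2 from row 1; 2 bumps 5 from row 2; 5 bumps 7 from row 3; 7 starts row 4. P = [[1, 3, 6], [2], [5], [7]], Q = [[1, 2, 3], [4], [5], [6]].
Insert 4: 4 bumps 6 from row 1; 6 appends to row 2. P = [[1, 3, 4], [2, 6], [5], [7]], Q = [[1, 2, 3], [4, 7], [5], [6]].
Insert 8: appended to row 1. P = [[1, 3, 4, 8], [2, 6], [5], [7]], Q = [[1, 2, 3, 8], [4, 7], [5], [6]].

So P = [[1, 3, 4, 8], [2, 6], [5], [7]], Q = [[1, 2, 3, 8], [4, 7], [5], [6]].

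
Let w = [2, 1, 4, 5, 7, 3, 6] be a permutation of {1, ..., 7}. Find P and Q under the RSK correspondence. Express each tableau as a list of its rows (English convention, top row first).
P = [[1, 3, 5, 6], [2, 4, 7]], Q = [[1, 3, 4, 5], [2, 6, 7]]

Insert each entry of the permutation into P by Schensted row insertion, recording in Q the position of each new cell.

Insert 2: appended to row 1. P = [[2]].
Insert 1: 1 bumps 2 from row 1; 2 starts row 2. P = [[1], [2]].
Insert 4: appended to row 1. P = [[1, 4], [2]].
Insert 5: appended to row 1. P = [[1, 4, 5], [2]].
Insert 7: appended to row 1. P = [[1, 4, 5, 7], [2]].
Insert 3: 3 bumps 4 from row 1; 4 appends to row 2. P = [[1, 3, 5, 7], [2, 4]].
Insert 6: 6 bumps 7 from row 1; 7 appends to row 2. P = [[1, 3, 5, 6], [2, 4, 7]].

So P = [[1, 3, 5, 6], [2, 4, 7]], Q = [[1, 3, 4, 5], [2, 6, 7]].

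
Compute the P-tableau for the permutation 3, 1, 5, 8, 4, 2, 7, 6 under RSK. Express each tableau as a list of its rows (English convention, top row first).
P = [[1, 2, 6], [3, 4, 7], [5, 8]]

After inserting 3: P = [[3]].
After inserting 1: P = [[1], [3]].
After inserting 5: P = [[1, 5], [3]].
After inserting 8: P = [[1, 5, 8], [3]].
After inserting 4: P = [[1, 4, 8], [3, 5]].
After inserting 2: P = [[1, 2, 8], [3, 4], [5]].
After inserting 7: P = [[1, 2, 7], [3, 4, 8], [5]].
After inserting 6: P = [[1, 2, 6], [3, 4, 7], [5, 8]].

So P = [[1, 2, 6], [3, 4, 7], [5, 8]].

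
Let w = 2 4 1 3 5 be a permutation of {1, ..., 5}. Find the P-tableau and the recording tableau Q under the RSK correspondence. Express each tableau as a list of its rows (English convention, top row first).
Insert each entry of the permutation into P by Schensted row insertion, recording in Q the position of each new cell.

Insert 2: appended to row 1. P = [[2]].
Insert 4: appended to row 1. P = [[2, 4]].
Insert 1: 1 bumps 2 from row 1; 2 starts row 2. P = [[1, 4], [2]].
Insert 3: 3 bumps 4 from row 1; 4 appends to row 2. P = [[1, 3], [2, 4]].
Insert 5: appended to row 1. P = [[1, 3, 5], [2, 4]].

So P = [[1, 3, 5], [2, 4]], Q = [[1, 2, 5], [3, 4]].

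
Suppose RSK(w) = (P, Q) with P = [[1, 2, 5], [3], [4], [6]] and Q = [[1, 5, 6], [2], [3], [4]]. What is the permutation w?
Reverse the RSK construction: for i from n down to 1, find the cell of Q containing i, remove the entry at that cell from P, and reverse-bump it up through P; the value ejected from row 1 is w(i).

Step i=6: Q has 6 at row 1, column 3; remove that cell from P, ejecting 5. So w(6) = 5. P is now [[1, 2], [3], [4], [6]].
Step i=5: Q has 5 at row 1, column 2; remove that cell from P, ejecting 2. So w(5) = 2. P is now [[1], [3], [4], [6]].
Step i=4: Q has 4 at row 4, column 1; remove 6 from row 4 of P and reverse-bump: 6 enters row 3 and ejects 4; 4 enters row 2 and ejects 3; 3 enters row 1 and ejects 1. So w(4) = 1. P is now [[3], [4], [6]].
Step i=3: Q has 3 at row 3, column 1; remove 6 from row 3 of P and reverse-bump: 6 enters row 2 and ejects 4; 4 enters row 1 and ejects 3. So w(3) = 3. P is now [[4], [6]].
Step i=2: Q has 2 at row 2, column 1; remove 6 from row 2 of P and reverse-bump: 6 enters row 1 and ejects 4. So w(2) = 4. P is now [[6]].
Step i=1: Q has 1 at row 1, column 1; remove that cell from P, ejecting 6. So w(1) = 6. P is now [].

So w = 6 4 3 1 2 5.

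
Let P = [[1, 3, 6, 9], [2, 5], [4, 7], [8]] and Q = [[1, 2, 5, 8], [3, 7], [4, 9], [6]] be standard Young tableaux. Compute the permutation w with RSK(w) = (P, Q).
4 8 5 2 7 1 6 9 3

Reverse the RSK construction: for i from n down to 1, find the cell of Q containing i, remove the entry at that cell from P, and reverse-bump it up through P; the value ejected from row 1 is w(i).

Step i=9: Q has 9 at row 3, column 2; remove 7 from row 3 of P and reverse-bump: 7 enters row 2 and ejects 5; 5 enters row 1 and ejects 3. So w(9) = 3. P is now [[1, 5, 6, 9], [2, 7], [4], [8]].
Step i=8: Q has 8 at row 1, column 4; remove that cell from P, ejecting 9. So w(8) = 9. P is now [[1, 5, 6], [2, 7], [4], [8]].
Step i=7: Q has 7 at row 2, column 2; remove 7 from row 2 of P and reverse-bump: 7 enters row 1 and ejects 6. So w(7) = 6. P is now [[1, 5, 7], [2], [4], [8]].
Step i=6: Q has 6 at row 4, column 1; remove 8 from row 4 of P and reverse-bump: 8 enters row 3 and ejects 4; 4 enters row 2 and ejects 2; 2 enters row 1 and ejects 1. So w(6) = 1. P is now [[2, 5, 7], [4], [8]].
Step i=5: Q has 5 at row 1, column 3; remove that cell from P, ejecting 7. So w(5) = 7. P is now [[2, 5], [4], [8]].
Step i=4: Q has 4 at row 3, column 1; remove 8 from row 3 of P and reverse-bump: 8 enters row 2 and ejects 4; 4 enters row 1 and ejects 2. So w(4) = 2. P is now [[4, 5], [8]].
Step i=3: Q has 3 at row 2, column 1; remove 8 from row 2 of P and reverse-bump: 8 enters row 1 and ejects 5. So w(3) = 5. P is now [[4, 8]].
Step i=2: Q has 2 at row 1, column 2; remove that cell from P, ejecting 8. So w(2) = 8. P is now [[4]].
Step i=1: Q has 1 at row 1, column 1; remove that cell from P, ejecting 4. So w(1) = 4. P is now [].

So w = 4 8 5 2 7 1 6 9 3.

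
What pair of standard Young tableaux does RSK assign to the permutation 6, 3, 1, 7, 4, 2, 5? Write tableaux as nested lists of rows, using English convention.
P = [[1, 2, 5], [3, 4], [6, 7]], Q = [[1, 4, 7], [2, 5], [3, 6]]

Insert each entry of the permutation into P by Schensted row insertion, recording in Q the position of each new cell.

Insert 6: appended to row 1. P = [[6]].
Insert 3: 3 bumps 6 from row 1; 6 starts row 2. P = [[3], [6]].
Insert 1: 1 bumps 3 from row 1; 3 bumps 6 from row 2; 6 starts row 3. P = [[1], [3], [6]].
Insert 7: appended to row 1. P = [[1, 7], [3], [6]].
Insert 4: 4 bumps 7 from row 1; 7 appends to row 2. P = [[1, 4], [3, 7], [6]].
Insert 2: 2 bumps 4 from row 1; 4 bumps 7 from row 2; 7 appends to row 3. P = [[1, 2], [3, 4], [6, 7]].
Insert 5: appended to row 1. P = [[1, 2, 5], [3, 4], [6, 7]].

So P = [[1, 2, 5], [3, 4], [6, 7]], Q = [[1, 4, 7], [2, 5], [3, 6]].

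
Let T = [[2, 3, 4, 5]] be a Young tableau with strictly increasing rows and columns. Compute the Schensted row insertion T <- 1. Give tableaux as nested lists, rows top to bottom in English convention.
[[1, 3, 4, 5], [2]]

In row 1, 1 replaces 2 (the leftmost entry greater than 1); 2 is bumped to row 2. 2 starts a new row 2. The new tableau is [[1, 3, 4, 5], [2]].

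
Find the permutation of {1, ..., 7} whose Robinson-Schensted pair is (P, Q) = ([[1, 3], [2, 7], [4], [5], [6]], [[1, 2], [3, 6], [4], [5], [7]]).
6 7 5 4 2 3 1

Reverse the RSK construction: for i from n down to 1, find the cell of Q containing i, remove the entry at that cell from P, and reverse-bump it up through P; the value ejected from row 1 is w(i).

Step i=7: Q has 7 at row 5, column 1; remove 6 from row 5 of P and reverse-bump: 6 enters row 4 and ejects 5; 5 enters row 3 and ejects 4; 4 enters row 2 and ejects 2; 2 enters row 1 and ejects 1. So w(7) = 1. P is now [[2, 3], [4, 7], [5], [6]].
Step i=6: Q has 6 at row 2, column 2; remove 7 from row 2 of P and reverse-bump: 7 enters row 1 and ejects 3. So w(6) = 3. P is now [[2, 7], [4], [5], [6]].
Step i=5: Q has 5 at row 4, column 1; remove 6 from row 4 of P and reverse-bump: 6 enters row 3 and ejects 5; 5 enters row 2 and ejects 4; 4 enters row 1 and ejects 2. So w(5) = 2. P is now [[4, 7], [5], [6]].
Step i=4: Q has 4 at row 3, column 1; remove 6 from row 3 of P and reverse-bump: 6 enters row 2 and ejects 5; 5 enters row 1 and ejects 4. So w(4) = 4. P is now [[5, 7], [6]].
Step i=3: Q has 3 at row 2, column 1; remove 6 from row 2 of P and reverse-bump: 6 enters row 1 and ejects 5. So w(3) = 5. P is now [[6, 7]].
Step i=2: Q has 2 at row 1, column 2; remove that cell from P, ejecting 7. So w(2) = 7. P is now [[6]].
Step i=1: Q has 1 at row 1, column 1; remove that cell from P, ejecting 6. So w(1) = 6. P is now [].

So w = 6 7 5 4 2 3 1.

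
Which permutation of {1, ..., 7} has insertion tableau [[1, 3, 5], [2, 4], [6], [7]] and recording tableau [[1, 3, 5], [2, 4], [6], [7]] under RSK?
Reverse the RSK construction: for i from n down to 1, find the cell of Q containing i, remove the entry at that cell from P, and reverse-bump it up through P; the value ejected from row 1 is w(i).

Step i=7: Q has 7 at row 4, column 1; remove 7 from row 4 of P and reverse-bump: 7 enters row 3 and ejects 6; 6 enters row 2 and ejects 4; 4 enters row 1 and ejects 3. So w(7) = 3. P is now [[1, 4, 5], [2, 6], [7]].
Step i=6: Q has 6 at row 3, column 1; remove 7 from row 3 of P and reverse-bump: 7 enters row 2 and ejects 6; 6 enters row 1 and ejects 5. So w(6) = 5. P is now [[1, 4, 6], [2, 7]].
Step i=5: Q has 5 at row 1, column 3; remove that cell from P, ejecting 6. So w(5) = 6. P is now [[1, 4], [2, 7]].
Step i=4: Q has 4 at row 2, column 2; remove 7 from row 2 of P and reverse-bump: 7 enters row 1 and ejects 4. So w(4) = 4. P is now [[1, 7], [2]].
Step i=3: Q has 3 at row 1, column 2; remove that cell from P, ejecting 7. So w(3) = 7. P is now [[1], [2]].
Step i=2: Q has 2 at row 2, column 1; remove 2 from row 2 of P and reverse-bump: 2 enters row 1 and ejects 1. So w(2) = 1. P is now [[2]].
Step i=1: Q has 1 at row 1, column 1; remove that cell from P, ejecting 2. So w(1) = 2. P is now [].

So w = 2 1 7 4 6 5 3.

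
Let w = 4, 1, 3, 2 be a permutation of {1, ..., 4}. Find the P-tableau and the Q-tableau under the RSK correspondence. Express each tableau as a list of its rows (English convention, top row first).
P = [[1, 2], [3], [4]], Q = [[1, 3], [2], [4]]

Insert each entry of the permutation into P by Schensted row insertion, recording in Q the position of each new cell.

Insert 4: appended to row 1. P = [[4]].
Insert 1: 1 bumps 4 from row 1; 4 starts row 2. P = [[1], [4]].
Insert 3: appended to row 1. P = [[1, 3], [4]].
Insert 2: 2 bumps 3 from row 1; 3 bumps 4 from row 2; 4 starts row 3. P = [[1, 2], [3], [4]].

So P = [[1, 2], [3], [4]], Q = [[1, 3], [2], [4]].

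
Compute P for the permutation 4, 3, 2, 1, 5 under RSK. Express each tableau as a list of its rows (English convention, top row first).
P = [[1, 5], [2], [3], [4]]

Insert 4: appended to row 1. P = [[4]].
Insert 3: 3 bumps 4 from row 1; 4 starts row 2. P = [[3], [4]].
Insert 2: 2 bumps 3 from row 1; 3 bumps 4 from row 2; 4 starts row 3. P = [[2], [3], [4]].
Insert 1: 1 bumps 2 from row 1; 2 bumps 3 from row 2; 3 bumps 4 from row 3; 4 starts row 4. P = [[1], [2], [3], [4]].
Insert 5: appended to row 1. P = [[1, 5], [2], [3], [4]].

So P = [[1, 5], [2], [3], [4]].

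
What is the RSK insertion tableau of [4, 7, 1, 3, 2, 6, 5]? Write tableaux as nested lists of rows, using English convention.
P = [[1, 2, 5], [3, 6], [4, 7]]

Insert 4: appended to row 1. P = [[4]].
Insert 7: appended to row 1. P = [[4, 7]].
Insert 1: 1 bumps 4 from row 1; 4 starts row 2. P = [[1, 7], [4]].
Insert 3: 3 bumps 7 from row 1; 7 appends to row 2. P = [[1, 3], [4, 7]].
Insert 2: 2 bumps 3 from row 1; 3 bumps 4 from row 2; 4 starts row 3. P = [[1, 2], [3, 7], [4]].
Insert 6: appended to row 1. P = [[1, 2, 6], [3, 7], [4]].
Insert 5: 5 bumps 6 from row 1; 6 bumps 7 from row 2; 7 appends to row 3. P = [[1, 2, 5], [3, 6], [4, 7]].

So P = [[1, 2, 5], [3, 6], [4, 7]].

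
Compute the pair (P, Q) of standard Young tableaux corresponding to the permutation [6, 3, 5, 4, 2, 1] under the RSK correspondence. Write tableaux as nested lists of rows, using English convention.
P = [[1, 4], [2], [3], [5], [6]], Q = [[1, 3], [2], [4], [5], [6]]

Insert each entry of the permutation into P by Schensted row insertion, recording in Q the position of each new cell.

Insert 6: appended to row 1. P = [[6]], Q = [[1]].
Insert 3: 3 bumps 6 from row 1; 6 starts row 2. P = [[3], [6]], Q = [[1], [2]].
Insert 5: appended to row 1. P = [[3, 5], [6]], Q = [[1, 3], [2]].
Insert 4: 4 bumps 5 from row 1; 5 bumps 6 from row 2; 6 starts row 3. P = [[3, 4], [5], [6]], Q = [[1, 3], [2], [4]].
Insert 2: 2 bumps 3 from row 1; 3 bumps 5 from row 2; 5 bumps 6 from row 3; 6 starts row 4. P = [[2, 4], [3], [5], [6]], Q = [[1, 3], [2], [4], [5]].
Insert 1: 1 bumps 2 from row 1; 2 bumps 3 from row 2; 3 bumps 5 from row 3; 5 bumps 6 from row 4; 6 starts row 5. P = [[1, 4], [2], [3], [5], [6]], Q = [[1, 3], [2], [4], [5], [6]].

So P = [[1, 4], [2], [3], [5], [6]], Q = [[1, 3], [2], [4], [5], [6]].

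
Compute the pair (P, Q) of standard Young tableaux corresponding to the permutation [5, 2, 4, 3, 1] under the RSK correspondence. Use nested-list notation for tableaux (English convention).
Insert each entry of the permutation into P by Schensted row insertion, recording in Q the position of each new cell.

After inserting 5: P = [[5]].
After inserting 2: P = [[2], [5]].
After inserting 4: P = [[2, 4], [5]].
After inserting 3: P = [[2, 3], [4], [5]].
After inserting 1: P = [[1, 3], [2], [4], [5]].

So P = [[1, 3], [2], [4], [5]], Q = [[1, 3], [2], [4], [5]].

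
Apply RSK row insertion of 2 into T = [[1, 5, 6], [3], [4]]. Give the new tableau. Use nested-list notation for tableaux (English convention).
In row 1, 2 replaces 5 (the leftmost entry greater than 2); 5 is bumped to row 2. 5 is appended to row 2. The new tableau is [[1, 2, 6], [3, 5], [4]].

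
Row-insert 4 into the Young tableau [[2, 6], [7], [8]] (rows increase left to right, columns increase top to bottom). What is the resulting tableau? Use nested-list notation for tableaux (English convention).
In row 1, 4 replaces 6 (the leftmost entry greater than 4); 6 is bumped to row 2. In row 2, 6 replaces 7 (the leftmost entry greater than 6); 7 is bumped to row 3. In row 3, 7 replaces 8 (the leftmost entry greater than 7); 8 is bumped to row 4. 8 starts a new row 4. The new tableau is [[2, 4], [6], [7], [8]].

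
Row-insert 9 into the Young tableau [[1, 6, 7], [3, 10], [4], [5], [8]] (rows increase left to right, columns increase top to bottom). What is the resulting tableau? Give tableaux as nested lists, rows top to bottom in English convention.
[[1, 6, 7, 9], [3, 10], [4], [5], [8]]

9 is larger than every entry of row 1, so it is appended to row 1. The new tableau is [[1, 6, 7, 9], [3, 10], [4], [5], [8]].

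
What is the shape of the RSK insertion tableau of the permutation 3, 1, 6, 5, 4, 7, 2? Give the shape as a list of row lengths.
Row-insert each entry into an empty tableau.

After inserting 3: P = [[3]].
After inserting 1: P = [[1], [3]].
After inserting 6: P = [[1, 6], [3]].
After inserting 5: P = [[1, 5], [3, 6]].
After inserting 4: P = [[1, 4], [3, 5], [6]].
After inserting 7: P = [[1, 4, 7], [3, 5], [6]].
After inserting 2: P = [[1, 2, 7], [3, 4], [5], [6]].

The final insertion tableau P = [[1, 2, 7], [3, 4], [5], [6]] has shape [3, 2, 1, 1].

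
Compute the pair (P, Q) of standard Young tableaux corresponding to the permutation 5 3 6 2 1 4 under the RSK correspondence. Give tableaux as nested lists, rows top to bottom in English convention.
P = [[1, 4], [2, 6], [3], [5]], Q = [[1, 3], [2, 6], [4], [5]]

Insert each entry of the permutation into P by Schensted row insertion, recording in Q the position of each new cell.

Insert 5: appended to row 1. P = [[5]], Q = [[1]].
Insert 3: 3 bumps 5 from row 1; 5 starts row 2. P = [[3], [5]], Q = [[1], [2]].
Insert 6: appended to row 1. P = [[3, 6], [5]], Q = [[1, 3], [2]].
Insert 2: 2 bumps 3 from row 1; 3 bumps 5 from row 2; 5 starts row 3. P = [[2, 6], [3], [5]], Q = [[1, 3], [2], [4]].
Insert 1: 1 bumps 2 from row 1; 2 bumps 3 from row 2; 3 bumps 5 from row 3; 5 starts row 4. P = [[1, 6], [2], [3], [5]], Q = [[1, 3], [2], [4], [5]].
Insert 4: 4 bumps 6 from row 1; 6 appends to row 2. P = [[1, 4], [2, 6], [3], [5]], Q = [[1, 3], [2, 6], [4], [5]].

So P = [[1, 4], [2, 6], [3], [5]], Q = [[1, 3], [2, 6], [4], [5]].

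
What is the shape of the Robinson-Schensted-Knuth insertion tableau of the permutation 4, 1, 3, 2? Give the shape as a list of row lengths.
Row-insert each entry into an empty tableau.

After inserting 4: P = [[4]].
After inserting 1: P = [[1], [4]].
After inserting 3: P = [[1, 3], [4]].
After inserting 2: P = [[1, 2], [3], [4]].

The final insertion tableau P = [[1, 2], [3], [4]] has shape [2, 1, 1].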